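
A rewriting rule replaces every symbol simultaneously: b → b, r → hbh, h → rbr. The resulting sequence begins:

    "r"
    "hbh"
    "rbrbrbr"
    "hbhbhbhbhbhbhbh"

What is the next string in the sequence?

rbrbrbrbrbrbrbrbrbrbrbrbrbrbrbr

φ(hbhbhbhbhbhbhbh) expands symbol-by-symbol to rbr b rbr b rbr b rbr b rbr b rbr b rbr b rbr; joining the 15 pieces gives the next term.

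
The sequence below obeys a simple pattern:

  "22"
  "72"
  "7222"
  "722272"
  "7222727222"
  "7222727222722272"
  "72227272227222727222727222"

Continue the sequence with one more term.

722272722272227272227272227222727222722272

From term 3 onward, concatenate the last term with the second-to-last: 72·22 = 7222, 7222·72 = 722272, …
Continuing: 72227272227222727222727222 · 7222727222722272 gives term 8.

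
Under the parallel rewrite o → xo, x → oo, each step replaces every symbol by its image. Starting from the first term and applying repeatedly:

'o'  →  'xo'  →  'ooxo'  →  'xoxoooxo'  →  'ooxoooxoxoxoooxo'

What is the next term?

xoxoooxoxoxoooxoooxoooxoxoxoooxo

Replace each of the 16 characters of ooxoooxoxoxoooxo in place — xo xo oo xo xo xo oo xo oo xo oo xo xo xo oo xo — and concatenate.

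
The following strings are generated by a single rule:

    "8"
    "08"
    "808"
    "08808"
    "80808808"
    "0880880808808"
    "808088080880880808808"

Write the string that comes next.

0880880808808808088080880880808808

From term 3 onward, concatenate the second-to-last term with the last: 8·08 = 808, 08·808 = 08808, …
Continuing: 0880880808808 · 808088080880880808808 gives term 8.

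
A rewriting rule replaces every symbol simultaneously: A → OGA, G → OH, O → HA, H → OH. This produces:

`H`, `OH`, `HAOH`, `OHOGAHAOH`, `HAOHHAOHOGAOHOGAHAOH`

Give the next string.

Applying the rule to each of the 20 symbols of HAOHHAOHOGAOHOGAHAOH gives the pieces OH OGA HA OH OH OGA HA OH HA OH OGA HA OH HA OH OGA OH OGA HA OH, which concatenate to the answer.

OHOGAHAOHOHOGAHAOHHAOHOGAHAOHHAOHOGAOHOGAHAOH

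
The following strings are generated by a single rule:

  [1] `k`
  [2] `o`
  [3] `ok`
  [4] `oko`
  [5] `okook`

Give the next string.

okookoko

Each term (from the third on) is the previous term followed by the one before it: term 3 = o·k = ok.
Continuing: okook · oko gives term 6.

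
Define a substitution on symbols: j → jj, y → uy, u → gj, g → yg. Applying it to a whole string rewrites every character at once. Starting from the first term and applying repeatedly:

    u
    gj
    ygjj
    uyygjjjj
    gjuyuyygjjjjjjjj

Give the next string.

Replace each of the 16 characters of gjuyuyygjjjjjjjj in place — yg jj gj uy gj uy uy yg jj jj jj jj jj jj jj jj — and concatenate.

ygjjgjuygjuyuyygjjjjjjjjjjjjjjjj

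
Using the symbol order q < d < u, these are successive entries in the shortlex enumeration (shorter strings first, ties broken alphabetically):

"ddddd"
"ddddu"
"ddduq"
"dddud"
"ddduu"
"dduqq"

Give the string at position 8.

Continuing the enumeration 2 steps past dduqq: dduqq → dduqd → (answer).

dduqu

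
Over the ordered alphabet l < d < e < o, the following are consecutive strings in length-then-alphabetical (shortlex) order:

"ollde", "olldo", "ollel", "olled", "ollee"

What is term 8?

ollod

Stepping forward 3 times from ollee: ollee → olleo → ollol, then the target.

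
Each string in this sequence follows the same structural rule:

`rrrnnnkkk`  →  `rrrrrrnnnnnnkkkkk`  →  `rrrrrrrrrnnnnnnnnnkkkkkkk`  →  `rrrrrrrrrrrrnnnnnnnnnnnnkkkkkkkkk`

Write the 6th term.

rrrrrrrrrrrrrrrrrrnnnnnnnnnnnnnnnnnnkkkkkkkkkkkkk

Each string has the form r^{3n} n^{3n} k^{2n+1} (n = 1, 2, …).
For term 6, n = 6, so the run lengths are 18, 18, 13.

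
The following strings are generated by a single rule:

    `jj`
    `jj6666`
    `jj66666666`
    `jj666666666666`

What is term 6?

jj66666666666666666666

Each term is the previous one with 6666 appended.
From jj666666666666, 2 further steps: jj666666666666 → jj6666666666666666 → (answer).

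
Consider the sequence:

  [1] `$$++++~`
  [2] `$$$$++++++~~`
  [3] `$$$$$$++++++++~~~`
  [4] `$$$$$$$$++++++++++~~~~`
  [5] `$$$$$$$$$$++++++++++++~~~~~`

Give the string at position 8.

Term n consists of 2n $'s, followed by 2n+2 +'s, followed by n ~'s (n = 1, 2, …).
For term 8, n = 8, so the run lengths are 16, 18, 8.

$$$$$$$$$$$$$$$$++++++++++++++++++~~~~~~~~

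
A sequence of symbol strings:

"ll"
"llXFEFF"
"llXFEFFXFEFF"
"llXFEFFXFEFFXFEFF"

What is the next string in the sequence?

The strings grow by a fixed suffix XFEFF each time.
Applying this once more to llXFEFFXFEFFXFEFF:

llXFEFFXFEFFXFEFFXFEFF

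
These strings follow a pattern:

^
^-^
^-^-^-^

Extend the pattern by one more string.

Each string is two copies of the previous one joined by '-'.
So the next term is two copies of ^-^-^-^ with '-' between the halves.

^-^-^-^-^-^-^-^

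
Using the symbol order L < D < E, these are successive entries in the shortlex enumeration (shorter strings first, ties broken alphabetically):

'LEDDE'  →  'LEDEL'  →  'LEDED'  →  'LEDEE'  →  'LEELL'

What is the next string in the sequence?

Treat LEELL as a base-3 numeral over the given alphabet and add one, carrying through any trailing E's.

LEELD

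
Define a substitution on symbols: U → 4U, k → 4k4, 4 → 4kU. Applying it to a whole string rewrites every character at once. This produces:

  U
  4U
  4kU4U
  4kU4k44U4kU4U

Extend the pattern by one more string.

4kU4k44U4kU4k44kU4kU4U4kU4k44U4kU4U

Applying the rule to each of the 13 symbols of 4kU4k44U4kU4U gives the pieces 4kU 4k4 4U 4kU 4k4 4kU 4kU 4U 4kU 4k4 4U 4kU 4U, which concatenate to the answer.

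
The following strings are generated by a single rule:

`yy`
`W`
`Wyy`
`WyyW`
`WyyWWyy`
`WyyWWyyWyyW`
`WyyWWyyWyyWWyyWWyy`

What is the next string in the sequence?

This is a Fibonacci-style word recurrence s(k) = s(k−1)·s(k−2): e.g. W·yy = Wyy.
The next term joins WyyWWyyWyyWWyyWWyy and WyyWWyyWyyW.

WyyWWyyWyyWWyyWWyyWyyWWyyWyyW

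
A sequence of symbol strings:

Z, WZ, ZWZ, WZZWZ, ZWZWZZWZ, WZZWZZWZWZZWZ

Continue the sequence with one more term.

ZWZWZZWZWZZWZZWZWZZWZ

From term 3 onward, concatenate the second-to-last term with the last: Z·WZ = ZWZ, WZ·ZWZ = WZZWZ, …
So term 7 is ZWZWZZWZ·WZZWZZWZWZZWZ.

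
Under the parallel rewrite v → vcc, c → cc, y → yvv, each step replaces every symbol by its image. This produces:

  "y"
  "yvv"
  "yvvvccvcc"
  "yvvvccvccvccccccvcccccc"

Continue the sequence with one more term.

Rewriting the 23 symbols of yvvvccvccvccccccvcccccc one by one yields yvv vcc vcc vcc cc cc vcc cc cc vcc cc cc cc cc cc cc vcc cc cc cc cc cc cc; concatenated:

yvvvccvccvccccccvccccccvccccccccccccccvcccccccccccccc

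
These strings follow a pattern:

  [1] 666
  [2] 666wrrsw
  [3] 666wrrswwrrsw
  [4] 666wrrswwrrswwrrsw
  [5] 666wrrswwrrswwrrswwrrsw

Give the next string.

The strings grow by a fixed suffix wrrsw each time.
So the next term is 666wrrswwrrswwrrswwrrsw·wrrsw.

666wrrswwrrswwrrswwrrswwrrsw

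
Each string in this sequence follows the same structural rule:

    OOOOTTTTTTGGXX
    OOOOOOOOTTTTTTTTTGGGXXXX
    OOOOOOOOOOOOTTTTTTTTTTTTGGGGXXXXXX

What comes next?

Term n consists of 4n O's, followed by 3n+3 T's, followed by n+1 G's, followed by 2n X's (n = 1, 2, …).
At n = 4 the blocks have lengths 16, 15, 5, 8.

OOOOOOOOOOOOOOOOTTTTTTTTTTTTTTTGGGGGXXXXXXXX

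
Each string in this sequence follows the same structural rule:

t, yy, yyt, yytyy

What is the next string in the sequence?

yytyyyyt

This is a Fibonacci-style word recurrence s(k) = s(k−1)·s(k−2): e.g. yy·t = yyt.
Continuing: yytyy · yyt gives term 5.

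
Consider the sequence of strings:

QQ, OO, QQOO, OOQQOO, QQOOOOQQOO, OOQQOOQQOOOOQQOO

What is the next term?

This is a Fibonacci-style word recurrence s(k) = s(k−2)·s(k−1): e.g. QQ·OO = QQOO.
Continuing: QQOOOOQQOO · OOQQOOQQOOOOQQOO gives term 7.

QQOOOOQQOOOOQQOOQQOOOOQQOO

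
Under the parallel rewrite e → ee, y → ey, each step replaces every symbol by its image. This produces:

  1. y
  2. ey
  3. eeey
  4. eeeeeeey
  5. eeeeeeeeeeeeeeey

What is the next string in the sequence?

eeeeeeeeeeeeeeeeeeeeeeeeeeeeeeey

Applying the rule to each of the 16 symbols of eeeeeeeeeeeeeeey gives the pieces ee ee ee ee ee ee ee ee ee ee ee ee ee ee ee ey, which concatenate to the answer.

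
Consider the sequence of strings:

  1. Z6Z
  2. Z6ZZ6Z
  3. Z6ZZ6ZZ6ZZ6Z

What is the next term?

Each string is two copies of the previous one concatenated.
Doubling Z6ZZ6ZZ6ZZ6Z:

Z6ZZ6ZZ6ZZ6ZZ6ZZ6ZZ6ZZ6Z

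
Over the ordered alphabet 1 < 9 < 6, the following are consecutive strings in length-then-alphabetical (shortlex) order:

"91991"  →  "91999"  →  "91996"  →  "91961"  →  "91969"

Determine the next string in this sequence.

Find the rightmost character of 91969 below 6, bump it to the next letter, and reset everything to its right to 1.

91966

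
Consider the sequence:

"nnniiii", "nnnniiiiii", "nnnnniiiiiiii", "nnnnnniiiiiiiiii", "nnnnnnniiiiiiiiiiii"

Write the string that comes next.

Reading off run lengths: n runs 3, 4, 5, 6, 7; i runs 4, 6, 8, 10, 12 — each is linear in n, where the shown terms are n = 2, 3, 4, 5, 6.
At n = 7 the blocks have lengths 8, 14.

nnnnnnnniiiiiiiiiiiiii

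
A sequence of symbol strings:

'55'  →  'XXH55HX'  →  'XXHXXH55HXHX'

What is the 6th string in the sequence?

Each term wraps the previous one in XXH on the left and HX on the right.
From XXHXXH55HXHX, 3 further steps: XXHXXH55HXHX → XXHXXHXXH55HXHXHX → XXHXXHXXHXXH55HXHXHXHX → (answer).

XXHXXHXXHXXHXXH55HXHXHXHXHX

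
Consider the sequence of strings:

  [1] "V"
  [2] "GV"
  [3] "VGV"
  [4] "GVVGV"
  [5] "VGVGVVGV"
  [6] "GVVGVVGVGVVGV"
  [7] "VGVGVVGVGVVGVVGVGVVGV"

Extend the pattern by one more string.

GVVGVVGVGVVGVVGVGVVGVGVVGVVGVGVVGV

Each term (from the third on) is the two preceding terms concatenated in order: term 3 = V·GV = VGV.
The next term joins GVVGVVGVGVVGV and VGVGVVGVGVVGVVGVGVVGV.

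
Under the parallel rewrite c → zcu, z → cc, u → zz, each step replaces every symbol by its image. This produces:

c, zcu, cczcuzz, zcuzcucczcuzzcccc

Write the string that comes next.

cczcuzzcczcuzzzcuzcucczcuzzcccczcuzcuzcuzcu

φ(zcuzcucczcuzzcccc) expands symbol-by-symbol to cc zcu zz cc zcu zz zcu zcu cc zcu zz cc cc zcu zcu zcu zcu; joining the 17 pieces gives the next term.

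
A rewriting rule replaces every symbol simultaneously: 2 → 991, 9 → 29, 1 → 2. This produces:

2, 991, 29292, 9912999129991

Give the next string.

φ(9912999129991) expands symbol-by-symbol to 29 29 2 991 29 29 29 2 991 29 29 29 2; joining the 13 pieces gives the next term.

2929299129292929912929292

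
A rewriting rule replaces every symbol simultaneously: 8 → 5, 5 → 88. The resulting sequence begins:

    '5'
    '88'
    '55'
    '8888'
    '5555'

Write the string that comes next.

Expanding 5555: 5→88, 5→88, 5→88, 5→88. Concatenated: 88 88 88 88.

88888888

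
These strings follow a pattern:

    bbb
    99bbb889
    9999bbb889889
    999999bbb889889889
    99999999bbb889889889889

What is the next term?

Every step adds 99 to the front and 889 to the end of the previous string.
So the next term is 99·99999999bbb889889889889·889.

9999999999bbb889889889889889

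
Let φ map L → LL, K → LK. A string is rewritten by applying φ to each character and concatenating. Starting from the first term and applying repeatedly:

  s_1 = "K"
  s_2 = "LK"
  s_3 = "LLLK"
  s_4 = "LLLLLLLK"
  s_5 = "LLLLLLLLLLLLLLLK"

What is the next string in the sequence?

LLLLLLLLLLLLLLLLLLLLLLLLLLLLLLLK

Replace each of the 16 characters of LLLLLLLLLLLLLLLK in place — LL LL LL LL LL LL LL LL LL LL LL LL LL LL LL LK — and concatenate.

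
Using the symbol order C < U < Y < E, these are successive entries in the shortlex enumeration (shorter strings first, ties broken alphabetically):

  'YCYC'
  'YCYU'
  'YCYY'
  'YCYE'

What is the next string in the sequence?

YCEC

Find the rightmost character of YCYE below E, bump it to the next letter, and reset everything to its right to C.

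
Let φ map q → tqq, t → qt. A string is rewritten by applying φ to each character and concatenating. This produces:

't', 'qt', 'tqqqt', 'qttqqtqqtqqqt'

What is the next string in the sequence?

Applying the rule to each of the 13 symbols of qttqqtqqtqqqt gives the pieces tqq qt qt tqq tqq qt tqq tqq qt tqq tqq tqq qt, which concatenate to the answer.

tqqqtqttqqtqqqttqqtqqqttqqtqqtqqqt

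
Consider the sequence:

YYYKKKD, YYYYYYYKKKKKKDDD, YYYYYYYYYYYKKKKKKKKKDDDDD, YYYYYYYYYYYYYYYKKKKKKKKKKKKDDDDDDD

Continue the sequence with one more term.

YYYYYYYYYYYYYYYYYYYKKKKKKKKKKKKKKKDDDDDDDDD

Reading off run lengths: Y runs 3, 7, 11, 15; K runs 3, 6, 9, 12; D runs 1, 3, 5, 7 — each is linear in n (n = 1, 2, …).
For the next term, n = 5, so the run lengths are 19, 15, 9.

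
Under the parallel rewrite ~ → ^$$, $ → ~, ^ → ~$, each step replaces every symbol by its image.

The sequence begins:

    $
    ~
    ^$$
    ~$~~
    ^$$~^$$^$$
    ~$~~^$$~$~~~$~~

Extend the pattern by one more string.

Replace each of the 15 characters of ~$~~^$$~$~~~$~~ in place — ^$$ ~ ^$$ ^$$ ~$ ~ ~ ^$$ ~ ^$$ ^$$ ^$$ ~ ^$$ ^$$ — and concatenate.

^$$~^$$^$$~$~~^$$~^$$^$$^$$~^$$^$$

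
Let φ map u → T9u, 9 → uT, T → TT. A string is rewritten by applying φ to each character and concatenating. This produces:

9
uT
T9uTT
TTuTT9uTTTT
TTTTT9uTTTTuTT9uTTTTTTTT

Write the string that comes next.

TTTTTTTTTTuTT9uTTTTTTTTT9uTTTTuTT9uTTTTTTTTTTTTTTTT

φ(TTTTT9uTTTTuTT9uTTTTTTTT) expands symbol-by-symbol to TT TT TT TT TT uT T9u TT TT TT TT T9u TT TT uT T9u TT TT TT TT TT TT TT TT; joining the 24 pieces gives the next term.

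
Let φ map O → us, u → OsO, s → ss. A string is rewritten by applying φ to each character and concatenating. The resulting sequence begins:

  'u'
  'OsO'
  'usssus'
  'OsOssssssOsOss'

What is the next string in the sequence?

usssusssssssssssssusssusssss

Replace each of the 14 characters of OsOssssssOsOss in place — us ss us ss ss ss ss ss ss us ss us ss ss — and concatenate.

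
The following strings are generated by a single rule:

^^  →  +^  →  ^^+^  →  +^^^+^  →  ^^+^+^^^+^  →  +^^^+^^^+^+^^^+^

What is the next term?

From term 3 onward, concatenate the second-to-last term with the last: ^^·+^ = ^^+^, +^·^^+^ = +^^^+^, …
So term 7 is ^^+^+^^^+^·+^^^+^^^+^+^^^+^.

^^+^+^^^+^+^^^+^^^+^+^^^+^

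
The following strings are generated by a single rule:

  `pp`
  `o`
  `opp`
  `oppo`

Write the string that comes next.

oppoopp

This is a Fibonacci-style word recurrence s(k) = s(k−1)·s(k−2): e.g. o·pp = opp.
The next term joins oppo and opp.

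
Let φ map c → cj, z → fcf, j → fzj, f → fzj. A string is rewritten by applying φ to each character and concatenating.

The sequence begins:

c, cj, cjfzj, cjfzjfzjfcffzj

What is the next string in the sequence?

Rewriting the 14 symbols of cjfzjfzjfcffzj one by one yields cj fzj fzj fcf fzj fzj fcf fzj fzj cj fzj fzj fcf fzj; concatenated:

cjfzjfzjfcffzjfzjfcffzjfzjcjfzjfzjfcffzj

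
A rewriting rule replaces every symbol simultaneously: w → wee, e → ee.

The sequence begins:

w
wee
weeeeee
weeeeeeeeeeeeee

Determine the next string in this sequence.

weeeeeeeeeeeeeeeeeeeeeeeeeeeeee

Replace each of the 15 characters of weeeeeeeeeeeeee in place — wee ee ee ee ee ee ee ee ee ee ee ee ee ee ee — and concatenate.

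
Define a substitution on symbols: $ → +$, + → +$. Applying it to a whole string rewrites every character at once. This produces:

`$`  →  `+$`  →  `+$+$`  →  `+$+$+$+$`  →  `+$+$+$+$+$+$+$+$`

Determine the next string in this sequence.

Replace each of the 16 characters of +$+$+$+$+$+$+$+$ in place — +$ +$ +$ +$ +$ +$ +$ +$ +$ +$ +$ +$ +$ +$ +$ +$ — and concatenate.

+$+$+$+$+$+$+$+$+$+$+$+$+$+$+$+$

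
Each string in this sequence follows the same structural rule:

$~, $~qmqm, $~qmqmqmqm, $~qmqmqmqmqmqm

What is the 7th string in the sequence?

Each term is the previous one with qmqm appended.
From $~qmqmqmqmqmqm, 3 further steps: $~qmqmqmqmqmqm → $~qmqmqmqmqmqmqmqm → $~qmqmqmqmqmqmqmqmqmqm → (answer).

$~qmqmqmqmqmqmqmqmqmqmqmqm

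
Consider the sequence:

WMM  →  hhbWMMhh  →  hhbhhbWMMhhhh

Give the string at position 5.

s(k+1) = hhb·s(k)·hh, so each term gains hhb as a prefix and hh as a suffix.
From hhbhhbWMMhhhh, 2 further steps: hhbhhbWMMhhhh → hhbhhbhhbWMMhhhhhh → (answer).

hhbhhbhhbhhbWMMhhhhhhhh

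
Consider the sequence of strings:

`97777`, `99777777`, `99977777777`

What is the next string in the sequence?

99997777777777

Reading off run lengths: 9 runs 1, 2, 3; 7 runs 4, 6, 8 — each is linear in n, where the shown terms are n = 2, 3, 4.
Setting n = 5 gives 4, 10 characters in each block.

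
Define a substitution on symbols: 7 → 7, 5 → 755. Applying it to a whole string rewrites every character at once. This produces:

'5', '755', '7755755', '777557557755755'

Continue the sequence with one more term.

Replace each of the 15 characters of 777557557755755 in place — 7 7 7 755 755 7 755 755 7 7 755 755 7 755 755 — and concatenate.

7777557557755755777557557755755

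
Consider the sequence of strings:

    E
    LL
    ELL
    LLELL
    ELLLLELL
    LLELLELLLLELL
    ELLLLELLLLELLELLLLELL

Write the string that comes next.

LLELLELLLLELLELLLLELLLLELLELLLLELL

From term 3 onward, concatenate the second-to-last term with the last: E·LL = ELL, LL·ELL = LLELL, …
Continuing: LLELLELLLLELL · ELLLLELLLLELLELLLLELL gives term 8.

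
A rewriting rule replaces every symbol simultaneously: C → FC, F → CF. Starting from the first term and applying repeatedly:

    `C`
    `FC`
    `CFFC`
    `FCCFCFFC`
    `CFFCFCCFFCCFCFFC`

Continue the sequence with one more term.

FCCFCFFCCFFCFCCFCFFCFCCFFCCFCFFC

Replace each of the 16 characters of CFFCFCCFFCCFCFFC in place — FC CF CF FC CF FC FC CF CF FC FC CF FC CF CF FC — and concatenate.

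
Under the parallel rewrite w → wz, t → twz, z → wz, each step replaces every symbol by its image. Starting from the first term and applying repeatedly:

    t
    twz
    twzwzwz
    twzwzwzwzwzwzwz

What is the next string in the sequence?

Replace each of the 15 characters of twzwzwzwzwzwzwz in place — twz wz wz wz wz wz wz wz wz wz wz wz wz wz wz — and concatenate.

twzwzwzwzwzwzwzwzwzwzwzwzwzwzwz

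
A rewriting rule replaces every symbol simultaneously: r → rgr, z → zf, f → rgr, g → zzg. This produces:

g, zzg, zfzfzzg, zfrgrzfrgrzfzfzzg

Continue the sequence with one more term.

φ(zfrgrzfrgrzfzfzzg) expands symbol-by-symbol to zf rgr rgr zzg rgr zf rgr rgr zzg rgr zf rgr zf rgr zf zf zzg; joining the 17 pieces gives the next term.

zfrgrrgrzzgrgrzfrgrrgrzzgrgrzfrgrzfrgrzfzfzzg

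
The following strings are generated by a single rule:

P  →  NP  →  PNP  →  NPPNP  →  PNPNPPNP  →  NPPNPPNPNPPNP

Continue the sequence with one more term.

PNPNPPNPNPPNPPNPNPPNP

From term 3 onward, concatenate the second-to-last term with the last: P·NP = PNP, NP·PNP = NPPNP, …
The next term joins PNPNPPNP and NPPNPPNPNPPNP.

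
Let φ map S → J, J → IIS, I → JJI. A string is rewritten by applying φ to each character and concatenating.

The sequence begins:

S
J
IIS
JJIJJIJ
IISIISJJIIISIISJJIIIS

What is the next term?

Replace each of the 21 characters of IISIISJJIIISIISJJIIIS in place — JJI JJI J JJI JJI J IIS IIS JJI JJI JJI J JJI JJI J IIS IIS JJI JJI JJI J — and concatenate.

JJIJJIJJJIJJIJIISIISJJIJJIJJIJJJIJJIJIISIISJJIJJIJJIJ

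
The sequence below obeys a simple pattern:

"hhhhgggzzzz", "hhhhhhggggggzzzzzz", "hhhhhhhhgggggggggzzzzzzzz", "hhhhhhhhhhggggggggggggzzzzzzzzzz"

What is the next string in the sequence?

hhhhhhhhhhhhgggggggggggggggzzzzzzzzzzzz

Reading off run lengths: h runs 4, 6, 8, 10; g runs 3, 6, 9, 12; z runs 4, 6, 8, 10 — each is linear in n (n = 1, 2, …).
Setting n = 5 gives 12, 15, 12 characters in each block.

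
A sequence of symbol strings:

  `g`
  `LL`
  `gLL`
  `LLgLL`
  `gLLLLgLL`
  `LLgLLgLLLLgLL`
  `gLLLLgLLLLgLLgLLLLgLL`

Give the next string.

This is a Fibonacci-style word recurrence s(k) = s(k−2)·s(k−1): e.g. g·LL = gLL.
The next term joins LLgLLgLLLLgLL and gLLLLgLLLLgLLgLLLLgLL.

LLgLLgLLLLgLLgLLLLgLLLLgLLgLLLLgLL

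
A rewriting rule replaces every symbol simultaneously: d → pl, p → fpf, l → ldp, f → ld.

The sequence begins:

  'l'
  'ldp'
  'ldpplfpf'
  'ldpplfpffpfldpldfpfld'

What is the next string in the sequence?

Applying the rule to each of the 21 symbols of ldpplfpffpfldpldfpfld gives the pieces ldp pl fpf fpf ldp ld fpf ld ld fpf ld ldp pl fpf ldp pl ld fpf ld ldp pl, which concatenate to the answer.

ldpplfpffpfldpldfpfldldfpfldldpplfpfldpplldfpfldldppl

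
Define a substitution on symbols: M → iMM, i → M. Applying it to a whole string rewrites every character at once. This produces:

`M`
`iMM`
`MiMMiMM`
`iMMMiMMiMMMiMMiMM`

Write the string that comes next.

MiMMiMMiMMMiMMiMMMiMMiMMiMMMiMMiMMMiMMiMM

Replace each of the 17 characters of iMMMiMMiMMMiMMiMM in place — M iMM iMM iMM M iMM iMM M iMM iMM iMM M iMM iMM M iMM iMM — and concatenate.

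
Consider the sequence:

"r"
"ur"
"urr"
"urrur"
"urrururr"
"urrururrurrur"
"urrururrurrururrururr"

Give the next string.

urrururrurrururrururrurrururrurrur

Each term (from the third on) is the previous term followed by the one before it: term 3 = ur·r = urr.
Continuing: urrururrurrururrururr · urrururrurrur gives term 8.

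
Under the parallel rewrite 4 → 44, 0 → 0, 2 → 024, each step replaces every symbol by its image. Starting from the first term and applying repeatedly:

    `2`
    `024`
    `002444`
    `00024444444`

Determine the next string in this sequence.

00002444444444444444

Rewriting each symbol of 00024444444: 0→0, 0→0, 0→0, 2→024, 4→44, 4→44, 4→44, 4→44, 4→44, 4→44, 4→44, which concatenates to 0 0 0 024 44 44 44 44 44 44 44.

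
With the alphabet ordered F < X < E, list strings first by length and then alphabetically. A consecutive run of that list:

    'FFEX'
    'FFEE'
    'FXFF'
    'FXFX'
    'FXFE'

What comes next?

FXXF

Find the rightmost character of FXFE below E, bump it to the next letter, and reset everything to its right to F.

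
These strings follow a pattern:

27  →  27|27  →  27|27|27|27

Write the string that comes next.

27|27|27|27|27|27|27|27

s(k+1) = s(k)·|·s(k) — each term doubles the last with '|' between the halves.
One more doubling of 27|27|27|27 gives the answer.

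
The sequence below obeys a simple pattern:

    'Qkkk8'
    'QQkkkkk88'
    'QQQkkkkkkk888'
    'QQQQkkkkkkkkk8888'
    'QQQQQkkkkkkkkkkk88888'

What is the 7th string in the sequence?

QQQQQQQkkkkkkkkkkkkkkk8888888

Term n consists of n Q's, followed by 2n+1 k's, followed by n 8's (n = 1, 2, …).
For term 7, n = 7, so the run lengths are 7, 15, 7.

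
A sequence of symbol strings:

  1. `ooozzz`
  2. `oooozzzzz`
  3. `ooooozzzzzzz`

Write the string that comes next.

Term n consists of n+1 o's, followed by 2n-1 z's, where the shown terms are n = 2, 3, 4.
Setting n = 5 gives 6, 9 characters in each block.

oooooozzzzzzzzz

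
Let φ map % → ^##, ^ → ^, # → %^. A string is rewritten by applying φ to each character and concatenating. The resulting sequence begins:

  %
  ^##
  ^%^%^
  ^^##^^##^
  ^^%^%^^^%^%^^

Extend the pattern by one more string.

Replace each of the 13 characters of ^^%^%^^^%^%^^ in place — ^ ^ ^## ^ ^## ^ ^ ^ ^## ^ ^## ^ ^ — and concatenate.

^^^##^^##^^^^##^^##^^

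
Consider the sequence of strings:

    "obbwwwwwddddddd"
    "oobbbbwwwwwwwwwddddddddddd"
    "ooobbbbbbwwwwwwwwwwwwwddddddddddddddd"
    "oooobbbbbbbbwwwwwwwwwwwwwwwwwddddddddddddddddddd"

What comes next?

ooooobbbbbbbbbbwwwwwwwwwwwwwwwwwwwwwddddddddddddddddddddddd

Reading off run lengths: o runs 1, 2, 3, 4; b runs 2, 4, 6, 8; w runs 5, 9, 13, 17; d runs 7, 11, 15, 19 — each is linear in n (n = 1, 2, …).
For the next term, n = 5, so the run lengths are 5, 10, 21, 23.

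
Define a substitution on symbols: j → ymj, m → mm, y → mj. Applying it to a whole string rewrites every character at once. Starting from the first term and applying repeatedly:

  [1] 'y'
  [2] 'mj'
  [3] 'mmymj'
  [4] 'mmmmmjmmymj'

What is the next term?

Apply φ to mmmmmjmmymj symbol by symbol: m→mm, m→mm, m→mm, m→mm, m→mm, j→ymj, m→mm, m→mm, y→mj, m→mm, j→ymj; joined: mm mm mm mm mm ymj mm mm mj mm ymj.

mmmmmmmmmmymjmmmmmjmmymj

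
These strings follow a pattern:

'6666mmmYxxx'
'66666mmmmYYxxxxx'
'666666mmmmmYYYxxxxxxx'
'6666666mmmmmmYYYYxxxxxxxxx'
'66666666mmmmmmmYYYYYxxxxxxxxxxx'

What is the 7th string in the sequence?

6666666666mmmmmmmmmYYYYYYYxxxxxxxxxxxxxxx

Reading off run lengths: 6 runs 4, 5, 6, 7, 8; m runs 3, 4, 5, 6, 7; Y runs 1, 2, 3, 4, 5; x runs 3, 5, 7, 9, 11 — each is linear in n, where the shown terms are n = 2, 3, 4, 5, 6.
Setting n = 8 gives 10, 9, 7, 15 characters in each block.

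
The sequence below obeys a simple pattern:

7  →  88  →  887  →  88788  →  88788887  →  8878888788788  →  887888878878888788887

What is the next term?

8878888788788887888878878888788788

From term 3 onward, concatenate the last term with the second-to-last: 88·7 = 887, 887·88 = 88788, …
Continuing: 887888878878888788887 · 8878888788788 gives term 8.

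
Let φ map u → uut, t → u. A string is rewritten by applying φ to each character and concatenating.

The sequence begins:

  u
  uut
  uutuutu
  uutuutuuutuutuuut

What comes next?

uutuutuuutuutuuutuutuutuuutuutuuutuutuutu

Applying the rule to each of the 17 symbols of uutuutuuutuutuuut gives the pieces uut uut u uut uut u uut uut uut u uut uut u uut uut uut u, which concatenate to the answer.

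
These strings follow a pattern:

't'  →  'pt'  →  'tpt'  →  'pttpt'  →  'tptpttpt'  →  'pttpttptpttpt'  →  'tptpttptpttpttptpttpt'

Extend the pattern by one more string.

pttpttptpttpttptpttptpttpttptpttpt

This is a Fibonacci-style word recurrence s(k) = s(k−2)·s(k−1): e.g. t·pt = tpt.
Continuing: pttpttptpttpt · tptpttptpttpttptpttpt gives term 8.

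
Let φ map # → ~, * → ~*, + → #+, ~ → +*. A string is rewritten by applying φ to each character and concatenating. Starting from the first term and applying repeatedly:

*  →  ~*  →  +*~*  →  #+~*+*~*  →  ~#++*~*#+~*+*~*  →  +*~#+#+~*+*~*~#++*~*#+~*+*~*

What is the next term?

Rewriting the 28 symbols of +*~#+#+~*+*~*~#++*~*#+~*+*~* one by one yields #+ ~* +* ~ #+ ~ #+ +* ~* #+ ~* +* ~* +* ~ #+ #+ ~* +* ~* ~ #+ +* ~* #+ ~* +* ~*; concatenated:

#+~*+*~#+~#++*~*#+~*+*~*+*~#+#+~*+*~*~#++*~*#+~*+*~*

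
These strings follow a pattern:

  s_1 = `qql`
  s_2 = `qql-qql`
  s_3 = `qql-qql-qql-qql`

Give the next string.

Each string is two copies of the previous one joined by '-'.
So the next term is two copies of qql-qql-qql-qql with '-' between the halves.

qql-qql-qql-qql-qql-qql-qql-qql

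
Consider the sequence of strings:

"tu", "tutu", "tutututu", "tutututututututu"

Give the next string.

s(k+1) = s(k)·s(k) — each term doubles the last.
So the next term is two copies of tutututututututu.

tutututututututututututututututu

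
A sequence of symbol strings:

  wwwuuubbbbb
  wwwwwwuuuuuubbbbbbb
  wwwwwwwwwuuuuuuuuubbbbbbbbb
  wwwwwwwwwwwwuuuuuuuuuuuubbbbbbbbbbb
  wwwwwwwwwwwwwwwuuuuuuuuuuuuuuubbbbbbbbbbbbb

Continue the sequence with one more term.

Reading off run lengths: w runs 3, 6, 9, 12, 15; u runs 3, 6, 9, 12, 15; b runs 5, 7, 9, 11, 13 — each is linear in n (n = 1, 2, …).
At n = 6 the blocks have lengths 18, 18, 15.

wwwwwwwwwwwwwwwwwwuuuuuuuuuuuuuuuuuubbbbbbbbbbbbbbb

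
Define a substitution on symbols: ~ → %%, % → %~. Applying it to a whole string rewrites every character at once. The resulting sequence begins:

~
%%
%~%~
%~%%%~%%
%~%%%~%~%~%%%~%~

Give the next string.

Applying the rule to each of the 16 symbols of %~%%%~%~%~%%%~%~ gives the pieces %~ %% %~ %~ %~ %% %~ %% %~ %% %~ %~ %~ %% %~ %%, which concatenate to the answer.

%~%%%~%~%~%%%~%%%~%%%~%~%~%%%~%%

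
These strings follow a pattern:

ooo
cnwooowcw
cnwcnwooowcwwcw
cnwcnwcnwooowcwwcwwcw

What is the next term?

s(k+1) = cnw·s(k)·wcw, so each term gains cnw as a prefix and wcw as a suffix.
One more step from cnwcnwcnwooowcwwcwwcw gives the answer.

cnwcnwcnwcnwooowcwwcwwcwwcw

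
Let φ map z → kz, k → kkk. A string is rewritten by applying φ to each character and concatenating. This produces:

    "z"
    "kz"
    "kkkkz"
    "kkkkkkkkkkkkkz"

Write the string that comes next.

Rewriting the 14 symbols of kkkkkkkkkkkkkz one by one yields kkk kkk kkk kkk kkk kkk kkk kkk kkk kkk kkk kkk kkk kz; concatenated:

kkkkkkkkkkkkkkkkkkkkkkkkkkkkkkkkkkkkkkkkz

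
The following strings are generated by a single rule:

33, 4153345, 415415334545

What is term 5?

4154154154153345454545

Every step adds 415 to the front and 45 to the end of the previous string.
From 415415334545, 2 further steps: 415415334545 → 41541541533454545 → (answer).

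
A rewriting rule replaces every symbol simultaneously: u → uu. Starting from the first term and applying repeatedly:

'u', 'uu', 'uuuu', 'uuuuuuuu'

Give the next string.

Rewriting each symbol of uuuuuuuu: u→uu, u→uu, u→uu, u→uu, u→uu, u→uu, u→uu, u→uu, which concatenates to uu uu uu uu uu uu uu uu.

uuuuuuuuuuuuuuuu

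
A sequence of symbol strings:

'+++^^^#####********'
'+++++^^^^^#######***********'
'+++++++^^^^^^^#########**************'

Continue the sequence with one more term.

Reading off run lengths: + runs 3, 5, 7; ^ runs 3, 5, 7; # runs 5, 7, 9; * runs 8, 11, 14 — each is linear in n, where the shown terms are n = 2, 3, 4.
For the next term, n = 5, so the run lengths are 9, 9, 11, 17.

+++++++++^^^^^^^^^###########*****************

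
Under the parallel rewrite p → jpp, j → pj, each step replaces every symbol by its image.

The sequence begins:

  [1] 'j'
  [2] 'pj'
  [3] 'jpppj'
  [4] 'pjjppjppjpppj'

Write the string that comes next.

Rewriting the 13 symbols of pjjppjppjpppj one by one yields jpp pj pj jpp jpp pj jpp jpp pj jpp jpp jpp pj; concatenated:

jpppjpjjppjpppjjppjpppjjppjppjpppj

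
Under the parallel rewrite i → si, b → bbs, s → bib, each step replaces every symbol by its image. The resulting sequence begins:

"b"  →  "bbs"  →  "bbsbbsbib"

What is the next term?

bbsbbsbibbbsbbsbibbbssibbs

Expanding bbsbbsbib: b→bbs, b→bbs, s→bib, b→bbs, b→bbs, s→bib, b→bbs, i→si, b→bbs. Concatenated: bbs bbs bib bbs bbs bib bbs si bbs.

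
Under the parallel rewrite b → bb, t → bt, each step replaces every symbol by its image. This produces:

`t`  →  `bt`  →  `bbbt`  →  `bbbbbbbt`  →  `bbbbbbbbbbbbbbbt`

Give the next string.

Replace each of the 16 characters of bbbbbbbbbbbbbbbt in place — bb bb bb bb bb bb bb bb bb bb bb bb bb bb bb bt — and concatenate.

bbbbbbbbbbbbbbbbbbbbbbbbbbbbbbbt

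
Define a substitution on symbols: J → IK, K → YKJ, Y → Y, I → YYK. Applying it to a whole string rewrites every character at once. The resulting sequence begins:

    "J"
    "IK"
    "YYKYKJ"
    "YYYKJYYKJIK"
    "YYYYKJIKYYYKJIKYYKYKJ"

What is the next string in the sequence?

YYYYYKJIKYYKYKJYYYYKJIKYYKYKJYYYKJYYKJIK

φ(YYYYKJIKYYYKJIKYYKYKJ) expands symbol-by-symbol to Y Y Y Y YKJ IK YYK YKJ Y Y Y YKJ IK YYK YKJ Y Y YKJ Y YKJ IK; joining the 21 pieces gives the next term.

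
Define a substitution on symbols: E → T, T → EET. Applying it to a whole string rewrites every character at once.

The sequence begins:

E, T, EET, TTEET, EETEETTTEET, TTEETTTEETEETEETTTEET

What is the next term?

Applying the rule to each of the 21 symbols of TTEETTTEETEETEETTTEET gives the pieces EET EET T T EET EET EET T T EET T T EET T T EET EET EET T T EET, which concatenate to the answer.

EETEETTTEETEETEETTTEETTTEETTTEETEETEETTTEET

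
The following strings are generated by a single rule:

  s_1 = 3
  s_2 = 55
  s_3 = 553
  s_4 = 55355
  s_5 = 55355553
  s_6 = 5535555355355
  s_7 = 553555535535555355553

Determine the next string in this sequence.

5535555355355553555535535555355355

Each term (from the third on) is the previous term followed by the one before it: term 3 = 55·3 = 553.
So term 8 is 553555535535555355553·5535555355355.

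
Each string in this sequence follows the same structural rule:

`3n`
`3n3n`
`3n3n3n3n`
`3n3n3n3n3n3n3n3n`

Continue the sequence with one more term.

Each string is two copies of the previous one concatenated.
So the next term is two copies of 3n3n3n3n3n3n3n3n.

3n3n3n3n3n3n3n3n3n3n3n3n3n3n3n3n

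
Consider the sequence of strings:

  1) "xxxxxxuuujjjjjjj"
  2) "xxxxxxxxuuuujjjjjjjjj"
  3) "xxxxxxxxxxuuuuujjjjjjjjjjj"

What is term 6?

xxxxxxxxxxxxxxxxuuuuuuuujjjjjjjjjjjjjjjjj

The n-th term is 2n+2 x's then n+1 u's then 2n+3 j's, where the shown terms are n = 2, 3, 4.
Setting n = 7 gives 16, 8, 17 characters in each block.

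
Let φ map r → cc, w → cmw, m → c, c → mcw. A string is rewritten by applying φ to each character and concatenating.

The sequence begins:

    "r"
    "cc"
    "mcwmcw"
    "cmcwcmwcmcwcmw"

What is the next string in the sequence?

mcwcmcwcmwmcwccmwmcwcmcwcmwmcwccmw

φ(cmcwcmwcmcwcmw) expands symbol-by-symbol to mcw c mcw cmw mcw c cmw mcw c mcw cmw mcw c cmw; joining the 14 pieces gives the next term.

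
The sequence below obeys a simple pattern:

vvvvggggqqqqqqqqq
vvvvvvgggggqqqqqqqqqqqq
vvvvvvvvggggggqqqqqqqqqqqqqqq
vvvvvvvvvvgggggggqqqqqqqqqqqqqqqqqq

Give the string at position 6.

Term n consists of 2n v's, followed by n+2 g's, followed by 3n+3 q's, where the shown terms are n = 2, 3, 4, 5.
At n = 7 the blocks have lengths 14, 9, 24.

vvvvvvvvvvvvvvgggggggggqqqqqqqqqqqqqqqqqqqqqqqq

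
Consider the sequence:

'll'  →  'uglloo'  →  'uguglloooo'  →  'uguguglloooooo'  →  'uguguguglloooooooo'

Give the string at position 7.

uguguguguguglloooooooooooo

Every step adds ug to the front and oo to the end of the previous string.
From uguguguglloooooooo, 2 further steps: uguguguglloooooooo → uguguguguglloooooooooo → (answer).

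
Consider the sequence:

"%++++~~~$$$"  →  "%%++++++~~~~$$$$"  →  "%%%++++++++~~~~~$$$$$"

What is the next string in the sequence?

%%%%++++++++++~~~~~~$$$$$$

Each string has the form %^{n} +^{2n+2} ~^{n+2} $^{n+2} (n = 1, 2, …).
At n = 4 the blocks have lengths 4, 10, 6, 6.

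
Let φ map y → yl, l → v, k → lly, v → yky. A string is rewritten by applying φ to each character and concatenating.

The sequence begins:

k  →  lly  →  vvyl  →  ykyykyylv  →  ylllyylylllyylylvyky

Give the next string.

φ(ylllyylylllyylylvyky) expands symbol-by-symbol to yl v v v yl yl v yl v v v yl yl v yl v yky yl lly yl; joining the 20 pieces gives the next term.

ylvvvylylvylvvvylylvylvykyylllyyl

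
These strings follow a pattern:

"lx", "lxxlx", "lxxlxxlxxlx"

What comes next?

Every step duplicates the string with 'x' between the halves.
Doubling lxxlxxlxxlx with 'x' between the halves:

lxxlxxlxxlxxlxxlxxlxxlx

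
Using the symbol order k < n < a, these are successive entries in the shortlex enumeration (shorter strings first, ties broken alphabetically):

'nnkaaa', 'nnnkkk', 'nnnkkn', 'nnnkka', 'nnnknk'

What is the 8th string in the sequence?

Continuing the enumeration 3 steps past nnnknk: nnnknk → nnnknn → nnnkna → (answer).

nnnkak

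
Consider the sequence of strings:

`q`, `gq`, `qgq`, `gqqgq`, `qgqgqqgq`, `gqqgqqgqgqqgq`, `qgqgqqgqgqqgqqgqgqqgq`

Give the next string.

gqqgqqgqgqqgqqgqgqqgqgqqgqqgqgqqgq

Each term (from the third on) is the two preceding terms concatenated in order: term 3 = q·gq = qgq.
So term 8 is gqqgqqgqgqqgq·qgqgqqgqgqqgqqgqgqqgq.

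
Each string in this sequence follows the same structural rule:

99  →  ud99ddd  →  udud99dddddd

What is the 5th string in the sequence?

udududud99dddddddddddd

Each term wraps the previous one in ud on the left and ddd on the right.
From udud99dddddd, 2 further steps: udud99dddddd → ududud99ddddddddd → (answer).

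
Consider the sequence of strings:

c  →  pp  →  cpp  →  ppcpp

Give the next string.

cppppcpp

This is a Fibonacci-style word recurrence s(k) = s(k−2)·s(k−1): e.g. c·pp = cpp.
So term 5 is cpp·ppcpp.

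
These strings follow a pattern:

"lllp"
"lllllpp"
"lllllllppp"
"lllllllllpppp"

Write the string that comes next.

lllllllllllppppp

Reading off run lengths: l runs 3, 5, 7, 9; p runs 1, 2, 3, 4 — each is linear in n (n = 1, 2, …).
Setting n = 5 gives 11, 5 characters in each block.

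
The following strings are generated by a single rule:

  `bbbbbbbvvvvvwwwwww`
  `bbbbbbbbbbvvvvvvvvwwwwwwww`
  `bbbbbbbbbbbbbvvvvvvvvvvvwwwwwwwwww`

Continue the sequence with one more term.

bbbbbbbbbbbbbbbbvvvvvvvvvvvvvvwwwwwwwwwwww

Each string has the form b^{3n+1} v^{3n-1} w^{2n+2}, where the shown terms are n = 2, 3, 4.
Setting n = 5 gives 16, 14, 12 characters in each block.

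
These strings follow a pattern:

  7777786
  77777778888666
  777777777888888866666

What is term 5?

Term n consists of 2n+3 7's, followed by 3n-2 8's, followed by 2n-1 6's (n = 1, 2, …).
At n = 5 the blocks have lengths 13, 13, 9.

77777777777778888888888888666666666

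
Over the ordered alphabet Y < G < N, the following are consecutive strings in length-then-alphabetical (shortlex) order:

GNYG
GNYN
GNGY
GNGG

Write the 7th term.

Continuing the enumeration 3 steps past GNGG: GNGG → GNGN → GNNY → (answer).

GNNG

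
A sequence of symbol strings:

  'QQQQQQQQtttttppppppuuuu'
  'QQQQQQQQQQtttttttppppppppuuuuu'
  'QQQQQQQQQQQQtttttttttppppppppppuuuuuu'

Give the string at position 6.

The n-th term is 2n+2 Q's then 2n-1 t's then 2n p's then n+1 u's, where the shown terms are n = 3, 4, 5.
Setting n = 8 gives 18, 15, 16, 9 characters in each block.

QQQQQQQQQQQQQQQQQQtttttttttttttttppppppppppppppppuuuuuuuuu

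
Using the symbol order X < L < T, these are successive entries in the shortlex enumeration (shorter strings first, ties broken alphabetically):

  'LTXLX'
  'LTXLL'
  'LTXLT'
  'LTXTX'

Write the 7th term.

LTLXX

Stepping forward 3 times from LTXTX: LTXTX → LTXTL → LTXTT, then the target.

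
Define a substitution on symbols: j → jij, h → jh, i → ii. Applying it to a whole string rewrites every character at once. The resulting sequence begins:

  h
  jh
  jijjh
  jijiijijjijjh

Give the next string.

Rewriting the 13 symbols of jijiijijjijjh one by one yields jij ii jij ii ii jij ii jij jij ii jij jij jh; concatenated:

jijiijijiiiijijiijijjijiijijjijjh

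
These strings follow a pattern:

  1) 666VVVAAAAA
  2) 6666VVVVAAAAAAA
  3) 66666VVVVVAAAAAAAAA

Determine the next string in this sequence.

Term n consists of n 6's, followed by n V's, followed by 2n-1 A's, where the shown terms are n = 3, 4, 5.
At n = 6 the blocks have lengths 6, 6, 11.

666666VVVVVVAAAAAAAAAAA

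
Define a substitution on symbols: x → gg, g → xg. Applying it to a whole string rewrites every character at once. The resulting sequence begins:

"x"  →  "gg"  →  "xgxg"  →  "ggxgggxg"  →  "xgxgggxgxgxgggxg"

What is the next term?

Rewriting the 16 symbols of xgxgggxgxgxgggxg one by one yields gg xg gg xg xg xg gg xg gg xg gg xg xg xg gg xg; concatenated:

ggxgggxgxgxgggxgggxgggxgxgxgggxg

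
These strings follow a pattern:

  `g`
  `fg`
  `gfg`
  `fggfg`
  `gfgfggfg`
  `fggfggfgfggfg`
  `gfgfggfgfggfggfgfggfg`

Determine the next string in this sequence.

fggfggfgfggfggfgfggfgfggfggfgfggfg

From term 3 onward, concatenate the second-to-last term with the last: g·fg = gfg, fg·gfg = fggfg, …
The next term joins fggfggfgfggfg and gfgfggfgfggfggfgfggfg.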